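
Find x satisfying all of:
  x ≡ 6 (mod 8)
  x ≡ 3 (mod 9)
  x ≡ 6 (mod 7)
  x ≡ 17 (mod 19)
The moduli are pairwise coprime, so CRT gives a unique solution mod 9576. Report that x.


Product of moduli M = 8 · 9 · 7 · 19 = 9576.
Merge one congruence at a time:
  Start: x ≡ 6 (mod 8).
  Combine with x ≡ 3 (mod 9); new modulus lcm = 72.
    Write x = 6 + 8·t and substitute into x ≡ 3 (mod 9): 8·t ≡ 3 − 6 = -3 (mod 9).
    Reduce coefficients mod 9: 8·t ≡ 6 (mod 9).
    The inverse of 8 mod 9 is 8 (since 8·8 = 64 = 7·9 + 1), so t ≡ 8·6 = 48 ≡ 3 (mod 9).
    Then x = 6 + 8·3 = 30, valid modulo lcm(8, 9) = 72: x ≡ 30 (mod 72).
  Combine with x ≡ 6 (mod 7); new modulus lcm = 504.
    Write x = 30 + 72·t and substitute into x ≡ 6 (mod 7): 72·t ≡ 6 − 30 = -24 (mod 7).
    Reduce coefficients mod 7: 2·t ≡ 4 (mod 7).
    The inverse of 2 mod 7 is 4 (since 2·4 = 8 = 1·7 + 1), so t ≡ 4·4 = 16 ≡ 2 (mod 7).
    Then x = 30 + 72·2 = 174, valid modulo lcm(72, 7) = 504: x ≡ 174 (mod 504).
  Combine with x ≡ 17 (mod 19); new modulus lcm = 9576.
    Write x = 174 + 504·t and substitute into x ≡ 17 (mod 19): 504·t ≡ 17 − 174 = -157 (mod 19).
    Reduce coefficients mod 19: 10·t ≡ 14 (mod 19).
    The inverse of 10 mod 19 is 2 (since 10·2 = 20 = 1·19 + 1), so t ≡ 2·14 = 28 ≡ 9 (mod 19).
    Then x = 174 + 504·9 = 4710, valid modulo lcm(504, 19) = 9576: x ≡ 4710 (mod 9576).
Verify against each original: 4710 mod 8 = 6, 4710 mod 9 = 3, 4710 mod 7 = 6, 4710 mod 19 = 17.

x ≡ 4710 (mod 9576).


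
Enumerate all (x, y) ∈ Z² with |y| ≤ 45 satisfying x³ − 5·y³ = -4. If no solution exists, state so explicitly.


The equation is x³ - 5y³ = -4. For fixed y, x³ = 5·y³ − 4, so a solution requires the RHS to be a perfect cube.
Strategy: iterate y from -45 to 45, compute RHS = 5·y³ − 4, and check whether it is a (positive or negative) perfect cube.
Check small values of y:
  y = 0: RHS = -4 is not a perfect cube.
  y = 1: RHS = 1 = (1)³ ⇒ x = 1 works.
  y = -1: RHS = -9 is not a perfect cube.
  y = 2: RHS = 36 is not a perfect cube.
  y = -2: RHS = -44 is not a perfect cube.
  y = 3: RHS = 131 is not a perfect cube.
  y = -3: RHS = -139 is not a perfect cube.
Continuing the search up to |y| = 45 finds no further solutions beyond those listed.
Collected solutions: (1, 1).

Solutions (with |y| ≤ 45): (1, 1).


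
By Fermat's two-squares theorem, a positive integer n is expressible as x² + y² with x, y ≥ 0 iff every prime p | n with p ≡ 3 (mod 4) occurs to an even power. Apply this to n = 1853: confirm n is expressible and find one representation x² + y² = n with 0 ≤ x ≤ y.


Step 1: Factor n = 1853 = 17 · 109.
Step 2: Check the mod-4 condition on each prime factor: 17 ≡ 1 (mod 4), exponent 1; 109 ≡ 1 (mod 4), exponent 1.
All primes ≡ 3 (mod 4) appear to even exponent (or don't appear), so by the two-squares theorem n IS expressible as a sum of two squares.
Step 3: Build a representation. Here n = 17 · 109 is a product of primes ≡ 1 (mod 4). Each prime p ≡ 1 (mod 4) is itself a sum of two squares; find a² by testing p − a² for a perfect square:
  17: 17 − 1² = 16 = 4² ⇒ 17 = 1² + 4².
  109: 109 − 1² = 108, 109 − 2² = 105, 109 − 3² = 100 = 10² ⇒ 109 = 3² + 10².
  Combine using the Brahmagupta–Fibonacci identity (a² + b²)(c² + d²) = (ac − bd)² + (ad + bc)² = (ac + bd)² + (ad − bc)²:
  17 · 109 = 1853: from (1² + 4²)(3² + 10²), take (1·3 − 4·10, 1·10 + 4·3) = (3 − 40, 10 + 12) = (-37, 22); dropping signs (only squares matter) gives (37, 22); check 37² + 22² = 1369 + 484 = 1853 ✓.
Step 4: Order so x ≤ y and verify: 22² + 37² = 484 + 1369 = 1853 = n. ✓

n = 1853 = 22² + 37² (one valid representation with x ≤ y).


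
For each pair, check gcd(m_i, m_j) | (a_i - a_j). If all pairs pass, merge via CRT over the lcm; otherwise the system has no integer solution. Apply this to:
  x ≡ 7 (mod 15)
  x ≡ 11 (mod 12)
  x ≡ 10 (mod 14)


Moduli 15, 12, 14 are not pairwise coprime, so CRT works modulo lcm(m_i) when all pairwise compatibility conditions hold.
Pairwise compatibility: gcd(m_i, m_j) must divide a_i - a_j for every pair.
Merge one congruence at a time:
  Start: x ≡ 7 (mod 15).
  Combine with x ≡ 11 (mod 12): gcd(15, 12) = 3, and 11 - 7 = 4 is NOT divisible by 3.
    ⇒ system is inconsistent (no integer solution).

No solution (the system is inconsistent).


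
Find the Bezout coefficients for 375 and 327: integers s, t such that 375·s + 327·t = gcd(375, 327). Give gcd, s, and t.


Euclidean algorithm on (375, 327) — divide until remainder is 0:
  375 = 1 · 327 + 48
  327 = 6 · 48 + 39
  48 = 1 · 39 + 9
  39 = 4 · 9 + 3
  9 = 3 · 3 + 0
gcd(375, 327) = 3.
Track Bezout coefficients alongside the remainders: start with r₀ = 375 = a·1 + b·0 (s = 1, t = 0) and r₁ = 327 = a·0 + b·1 (s = 0, t = 1); each new remainder r_{k+1} = r_{k-1} − q_k·r_k inherits s_{k+1} = s_{k-1} − q_k·s_k, t_{k+1} = t_{k-1} − q_k·t_k, so r_k = a·s_k + b·t_k at every step:
  q = 1: r = 48, s = 1 − 1·0 = 1, t = 0 − 1·1 = -1  (check: 375·1 + 327·(-1) = 48)
  q = 6: r = 39, s = 0 − 6·1 = -6, t = 1 − 6·(-1) = 7  (check: 375·(-6) + 327·7 = 39)
  q = 1: r = 9, s = 1 − 1·(-6) = 7, t = -1 − 1·7 = -8  (check: 375·7 + 327·(-8) = 9)
  q = 4: r = 3, s = -6 − 4·7 = -34, t = 7 − 4·(-8) = 39  (check: 375·(-34) + 327·39 = 3)
The row with r = 3 (the gcd) gives the Bezout coefficients s = -34, t = 39.
Result: 375 · (-34) + 327 · (39) = 3.

gcd(375, 327) = 3; s = -34, t = 39 (check: 375·(-34) + 327·39 = 3).


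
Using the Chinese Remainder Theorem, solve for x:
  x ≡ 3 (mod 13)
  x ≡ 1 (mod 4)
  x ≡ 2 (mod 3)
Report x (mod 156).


Moduli 13, 4, 3 are pairwise coprime; by CRT there is a unique solution modulo M = 13 · 4 · 3 = 156.
Solve pairwise, accumulating the modulus:
  Start with x ≡ 3 (mod 13).
  Combine with x ≡ 1 (mod 4): since gcd(13, 4) = 1, we get a unique residue mod 52.
    Write x = 3 + 13·t and substitute into x ≡ 1 (mod 4): 13·t ≡ 1 − 3 = -2 (mod 4).
    Reduce coefficients mod 4: 1·t ≡ 2 (mod 4).
    So t ≡ 2 (mod 4).
    Then x = 3 + 13·2 = 29, valid modulo lcm(13, 4) = 52: x ≡ 29 (mod 52).
  Combine with x ≡ 2 (mod 3): since gcd(52, 3) = 1, we get a unique residue mod 156.
    Write x = 29 + 52·t and substitute into x ≡ 2 (mod 3): 52·t ≡ 2 − 29 = -27 (mod 3).
    Reduce coefficients mod 3: 1·t ≡ 0 (mod 3).
    So t ≡ 0 (mod 3).
    Then x = 29 + 52·0 = 29, valid modulo lcm(52, 3) = 156: x ≡ 29 (mod 156).
Verify: 29 mod 13 = 3 ✓, 29 mod 4 = 1 ✓, 29 mod 3 = 2 ✓.

x ≡ 29 (mod 156).


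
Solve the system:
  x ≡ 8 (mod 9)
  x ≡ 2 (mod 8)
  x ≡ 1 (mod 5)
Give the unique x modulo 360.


Moduli 9, 8, 5 are pairwise coprime; by CRT there is a unique solution modulo M = 9 · 8 · 5 = 360.
Solve pairwise, accumulating the modulus:
  Start with x ≡ 8 (mod 9).
  Combine with x ≡ 2 (mod 8): since gcd(9, 8) = 1, we get a unique residue mod 72.
    Write x = 8 + 9·t and substitute into x ≡ 2 (mod 8): 9·t ≡ 2 − 8 = -6 (mod 8).
    Reduce coefficients mod 8: 1·t ≡ 2 (mod 8).
    So t ≡ 2 (mod 8).
    Then x = 8 + 9·2 = 26, valid modulo lcm(9, 8) = 72: x ≡ 26 (mod 72).
  Combine with x ≡ 1 (mod 5): since gcd(72, 5) = 1, we get a unique residue mod 360.
    Write x = 26 + 72·t and substitute into x ≡ 1 (mod 5): 72·t ≡ 1 − 26 = -25 (mod 5).
    Reduce coefficients mod 5: 2·t ≡ 0 (mod 5).
    The inverse of 2 mod 5 is 3 (since 2·3 = 6 = 1·5 + 1), so t ≡ 3·0 = 0 ≡ 0 (mod 5).
    Then x = 26 + 72·0 = 26, valid modulo lcm(72, 5) = 360: x ≡ 26 (mod 360).
Verify: 26 mod 9 = 8 ✓, 26 mod 8 = 2 ✓, 26 mod 5 = 1 ✓.

x ≡ 26 (mod 360).


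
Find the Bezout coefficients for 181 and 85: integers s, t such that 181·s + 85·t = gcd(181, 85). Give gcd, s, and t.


Euclidean algorithm on (181, 85) — divide until remainder is 0:
  181 = 2 · 85 + 11
  85 = 7 · 11 + 8
  11 = 1 · 8 + 3
  8 = 2 · 3 + 2
  3 = 1 · 2 + 1
  2 = 2 · 1 + 0
gcd(181, 85) = 1.
Track Bezout coefficients alongside the remainders: start with r₀ = 181 = a·1 + b·0 (s = 1, t = 0) and r₁ = 85 = a·0 + b·1 (s = 0, t = 1); each new remainder r_{k+1} = r_{k-1} − q_k·r_k inherits s_{k+1} = s_{k-1} − q_k·s_k, t_{k+1} = t_{k-1} − q_k·t_k, so r_k = a·s_k + b·t_k at every step:
  q = 2: r = 11, s = 1 − 2·0 = 1, t = 0 − 2·1 = -2  (check: 181·1 + 85·(-2) = 11)
  q = 7: r = 8, s = 0 − 7·1 = -7, t = 1 − 7·(-2) = 15  (check: 181·(-7) + 85·15 = 8)
  q = 1: r = 3, s = 1 − 1·(-7) = 8, t = -2 − 1·15 = -17  (check: 181·8 + 85·(-17) = 3)
  q = 2: r = 2, s = -7 − 2·8 = -23, t = 15 − 2·(-17) = 49  (check: 181·(-23) + 85·49 = 2)
  q = 1: r = 1, s = 8 − 1·(-23) = 31, t = -17 − 1·49 = -66  (check: 181·31 + 85·(-66) = 1)
The row with r = 1 (the gcd) gives the Bezout coefficients s = 31, t = -66.
Result: 181 · (31) + 85 · (-66) = 1.

gcd(181, 85) = 1; s = 31, t = -66 (check: 181·31 + 85·(-66) = 1).


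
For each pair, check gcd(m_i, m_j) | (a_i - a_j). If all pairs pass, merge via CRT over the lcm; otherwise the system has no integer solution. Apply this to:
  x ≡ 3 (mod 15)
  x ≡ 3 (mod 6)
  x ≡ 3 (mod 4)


Moduli 15, 6, 4 are not pairwise coprime, so CRT works modulo lcm(m_i) when all pairwise compatibility conditions hold.
Pairwise compatibility: gcd(m_i, m_j) must divide a_i - a_j for every pair.
Merge one congruence at a time:
  Start: x ≡ 3 (mod 15).
  Combine with x ≡ 3 (mod 6): gcd(15, 6) = 3; 3 - 3 = 0, which IS divisible by 3, so compatible.
    Write x = 3 + 15·t and substitute into x ≡ 3 (mod 6): 15·t ≡ 3 − 3 = 0 (mod 6).
    Divide the congruence (and modulus) by g = 3: 5·t ≡ 0 (mod 2).
    Reduce coefficients mod 2: 1·t ≡ 0 (mod 2).
    So t ≡ 0 (mod 2).
    Then x = 3 + 15·0 = 3, valid modulo lcm(15, 6) = 30: x ≡ 3 (mod 30).
  Combine with x ≡ 3 (mod 4): gcd(30, 4) = 2; 3 - 3 = 0, which IS divisible by 2, so compatible.
    Write x = 3 + 30·t and substitute into x ≡ 3 (mod 4): 30·t ≡ 3 − 3 = 0 (mod 4).
    Divide the congruence (and modulus) by g = 2: 15·t ≡ 0 (mod 2).
    Reduce coefficients mod 2: 1·t ≡ 0 (mod 2).
    So t ≡ 0 (mod 2).
    Then x = 3 + 30·0 = 3, valid modulo lcm(30, 4) = 60: x ≡ 3 (mod 60).
Verify: 3 mod 15 = 3, 3 mod 6 = 3, 3 mod 4 = 3.

x ≡ 3 (mod 60).


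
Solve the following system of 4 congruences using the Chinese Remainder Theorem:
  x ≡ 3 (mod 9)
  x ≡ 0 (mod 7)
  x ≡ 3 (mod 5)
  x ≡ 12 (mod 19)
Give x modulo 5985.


Product of moduli M = 9 · 7 · 5 · 19 = 5985.
Merge one congruence at a time:
  Start: x ≡ 3 (mod 9).
  Combine with x ≡ 0 (mod 7); new modulus lcm = 63.
    Write x = 3 + 9·t and substitute into x ≡ 0 (mod 7): 9·t ≡ 0 − 3 = -3 (mod 7).
    Reduce coefficients mod 7: 2·t ≡ 4 (mod 7).
    The inverse of 2 mod 7 is 4 (since 2·4 = 8 = 1·7 + 1), so t ≡ 4·4 = 16 ≡ 2 (mod 7).
    Then x = 3 + 9·2 = 21, valid modulo lcm(9, 7) = 63: x ≡ 21 (mod 63).
  Combine with x ≡ 3 (mod 5); new modulus lcm = 315.
    Write x = 21 + 63·t and substitute into x ≡ 3 (mod 5): 63·t ≡ 3 − 21 = -18 (mod 5).
    Reduce coefficients mod 5: 3·t ≡ 2 (mod 5).
    The inverse of 3 mod 5 is 2 (since 3·2 = 6 = 1·5 + 1), so t ≡ 2·2 = 4 ≡ 4 (mod 5).
    Then x = 21 + 63·4 = 273, valid modulo lcm(63, 5) = 315: x ≡ 273 (mod 315).
  Combine with x ≡ 12 (mod 19); new modulus lcm = 5985.
    Write x = 273 + 315·t and substitute into x ≡ 12 (mod 19): 315·t ≡ 12 − 273 = -261 (mod 19).
    Reduce coefficients mod 19: 11·t ≡ 5 (mod 19).
    The inverse of 11 mod 19 is 7 (since 11·7 = 77 = 4·19 + 1), so t ≡ 7·5 = 35 ≡ 16 (mod 19).
    Then x = 273 + 315·16 = 5313, valid modulo lcm(315, 19) = 5985: x ≡ 5313 (mod 5985).
Verify against each original: 5313 mod 9 = 3, 5313 mod 7 = 0, 5313 mod 5 = 3, 5313 mod 19 = 12.

x ≡ 5313 (mod 5985).


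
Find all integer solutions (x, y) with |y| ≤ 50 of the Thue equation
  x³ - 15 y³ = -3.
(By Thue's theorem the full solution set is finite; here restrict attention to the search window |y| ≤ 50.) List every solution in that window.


The equation is x³ - 15y³ = -3. For fixed y, x³ = 15·y³ − 3, so a solution requires the RHS to be a perfect cube.
Strategy: iterate y from -50 to 50, compute RHS = 15·y³ − 3, and check whether it is a (positive or negative) perfect cube.
Check small values of y:
  y = 0: RHS = -3 is not a perfect cube.
  y = 1: RHS = 12 is not a perfect cube.
  y = -1: RHS = -18 is not a perfect cube.
  y = 2: RHS = 117 is not a perfect cube.
  y = -2: RHS = -123 is not a perfect cube.
  y = 3: RHS = 402 is not a perfect cube.
  y = -3: RHS = -408 is not a perfect cube.
Continuing the search up to |y| = 50 finds no solutions either.
No (x, y) in the scanned range satisfies the equation.

No integer solutions with |y| ≤ 50.


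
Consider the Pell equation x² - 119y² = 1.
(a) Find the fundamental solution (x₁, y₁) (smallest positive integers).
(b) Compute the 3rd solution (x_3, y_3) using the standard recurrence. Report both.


Step 1: Find the fundamental solution (x₁, y₁) of x² - 119y² = 1.
  Expand √119 as a continued fraction. a₀ = ⌊√119⌋ = 10; iterate m_{k+1} = d_k·a_k − m_k, d_{k+1} = (119 − m_{k+1}²)/d_k, a_{k+1} = ⌊(a₀ + m_{k+1})/d_{k+1}⌋ (starting m₀ = 0, d₀ = 1), with convergents p_k = a_k·p_{k-1} + p_{k-2}, q_k = a_k·q_{k-1} + q_{k-2} (p₋₁ = 1, q₋₁ = 0):
  k = 0: a₀ = 10; p₀/q₀ = 10/1; p₀² − 119·q₀² = 100 − 119 = -19.
  k = 1: m = 10, d = 19, a = ⌊(10 + 10)/19⌋ = 1; p/q = (1·10 + 1)/(1·1 + 0) = 11/1; p² − 119·q² = 121 − 119 = 2.
  k = 2: m = 9, d = 2, a = ⌊(10 + 9)/2⌋ = 9; p/q = (9·11 + 10)/(9·1 + 1) = 109/10; p² − 119·q² = 11881 − 11900 = -19.
  k = 3: m = 9, d = 19, a = ⌊(10 + 9)/19⌋ = 1; p/q = (1·109 + 11)/(1·10 + 1) = 120/11; p² − 119·q² = 14400 − 14399 = 1.
  The first convergent with p² − 119·q² = 1 gives the fundamental solution (x₁, y₁) = (120, 11).
Step 2: Apply the recurrence (x_{n+1}, y_{n+1}) = (x₁x_n + 119y₁y_n, x₁y_n + y₁x_n) repeatedly.
  From (x_1, y_1) = (120, 11): x_2 = 120·120 + 119·11·11 = 28799; y_2 = 120·11 + 11·120 = 2640.
  From (x_2, y_2) = (28799, 2640): x_3 = 120·28799 + 119·11·2640 = 6911640; y_3 = 120·2640 + 11·28799 = 633589.
Step 3: Verify x_3² - 119·y_3² = 47770767489600 - 47770767489599 = 1 (should be 1). ✓

(x_1, y_1) = (120, 11); (x_3, y_3) = (6911640, 633589).


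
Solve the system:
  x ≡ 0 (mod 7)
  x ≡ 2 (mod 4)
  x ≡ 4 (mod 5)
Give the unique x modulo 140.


Moduli 7, 4, 5 are pairwise coprime; by CRT there is a unique solution modulo M = 7 · 4 · 5 = 140.
Solve pairwise, accumulating the modulus:
  Start with x ≡ 0 (mod 7).
  Combine with x ≡ 2 (mod 4): since gcd(7, 4) = 1, we get a unique residue mod 28.
    Write x = 0 + 7·t and substitute into x ≡ 2 (mod 4): 7·t ≡ 2 − 0 = 2 (mod 4).
    Reduce coefficients mod 4: 3·t ≡ 2 (mod 4).
    The inverse of 3 mod 4 is 3 (since 3·3 = 9 = 2·4 + 1), so t ≡ 3·2 = 6 ≡ 2 (mod 4).
    Then x = 0 + 7·2 = 14, valid modulo lcm(7, 4) = 28: x ≡ 14 (mod 28).
  Combine with x ≡ 4 (mod 5): since gcd(28, 5) = 1, we get a unique residue mod 140.
    Write x = 14 + 28·t and substitute into x ≡ 4 (mod 5): 28·t ≡ 4 − 14 = -10 (mod 5).
    Reduce coefficients mod 5: 3·t ≡ 0 (mod 5).
    The inverse of 3 mod 5 is 2 (since 3·2 = 6 = 1·5 + 1), so t ≡ 2·0 = 0 ≡ 0 (mod 5).
    Then x = 14 + 28·0 = 14, valid modulo lcm(28, 5) = 140: x ≡ 14 (mod 140).
Verify: 14 mod 7 = 0 ✓, 14 mod 4 = 2 ✓, 14 mod 5 = 4 ✓.

x ≡ 14 (mod 140).


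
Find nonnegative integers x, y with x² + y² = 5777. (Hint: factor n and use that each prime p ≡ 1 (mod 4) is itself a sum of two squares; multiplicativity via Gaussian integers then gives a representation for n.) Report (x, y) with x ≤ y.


Step 1: Factor n = 5777 = 53 · 109.
Step 2: Check the mod-4 condition on each prime factor: 53 ≡ 1 (mod 4), exponent 1; 109 ≡ 1 (mod 4), exponent 1.
All primes ≡ 3 (mod 4) appear to even exponent (or don't appear), so by the two-squares theorem n IS expressible as a sum of two squares.
Step 3: Build a representation. Here n = 53 · 109 is a product of primes ≡ 1 (mod 4). Each prime p ≡ 1 (mod 4) is itself a sum of two squares; find a² by testing p − a² for a perfect square:
  53: 53 − 1² = 52, 53 − 2² = 49 = 7² ⇒ 53 = 2² + 7².
  109: 109 − 1² = 108, 109 − 2² = 105, 109 − 3² = 100 = 10² ⇒ 109 = 3² + 10².
  Combine using the Brahmagupta–Fibonacci identity (a² + b²)(c² + d²) = (ac − bd)² + (ad + bc)² = (ac + bd)² + (ad − bc)²:
  53 · 109 = 5777: from (2² + 7²)(3² + 10²), take (2·3 − 7·10, 2·10 + 7·3) = (6 − 70, 20 + 21) = (-64, 41); dropping signs (only squares matter) gives (64, 41); check 64² + 41² = 4096 + 1681 = 5777 ✓.
Step 4: Order so x ≤ y and verify: 41² + 64² = 1681 + 4096 = 5777 = n. ✓

n = 5777 = 41² + 64² (one valid representation with x ≤ y).


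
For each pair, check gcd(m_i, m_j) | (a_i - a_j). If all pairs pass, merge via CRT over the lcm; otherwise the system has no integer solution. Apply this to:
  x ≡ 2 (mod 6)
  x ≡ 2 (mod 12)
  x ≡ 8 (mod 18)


Moduli 6, 12, 18 are not pairwise coprime, so CRT works modulo lcm(m_i) when all pairwise compatibility conditions hold.
Pairwise compatibility: gcd(m_i, m_j) must divide a_i - a_j for every pair.
Merge one congruence at a time:
  Start: x ≡ 2 (mod 6).
  Combine with x ≡ 2 (mod 12): gcd(6, 12) = 6; 2 - 2 = 0, which IS divisible by 6, so compatible.
    Write x = 2 + 6·t and substitute into x ≡ 2 (mod 12): 6·t ≡ 2 − 2 = 0 (mod 12).
    Divide the congruence (and modulus) by g = 6: 1·t ≡ 0 (mod 2).
    So t ≡ 0 (mod 2).
    Then x = 2 + 6·0 = 2, valid modulo lcm(6, 12) = 12: x ≡ 2 (mod 12).
  Combine with x ≡ 8 (mod 18): gcd(12, 18) = 6; 8 - 2 = 6, which IS divisible by 6, so compatible.
    Write x = 2 + 12·t and substitute into x ≡ 8 (mod 18): 12·t ≡ 8 − 2 = 6 (mod 18).
    Divide the congruence (and modulus) by g = 6: 2·t ≡ 1 (mod 3).
    The inverse of 2 mod 3 is 2 (since 2·2 = 4 = 1·3 + 1), so t ≡ 2·1 = 2 ≡ 2 (mod 3).
    Then x = 2 + 12·2 = 26, valid modulo lcm(12, 18) = 36: x ≡ 26 (mod 36).
Verify: 26 mod 6 = 2, 26 mod 12 = 2, 26 mod 18 = 8.

x ≡ 26 (mod 36).


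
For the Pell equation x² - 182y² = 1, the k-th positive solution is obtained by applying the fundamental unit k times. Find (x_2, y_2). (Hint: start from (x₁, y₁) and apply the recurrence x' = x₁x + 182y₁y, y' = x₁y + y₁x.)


Step 1: Find the fundamental solution (x₁, y₁) of x² - 182y² = 1.
  Expand √182 as a continued fraction. a₀ = ⌊√182⌋ = 13; iterate m_{k+1} = d_k·a_k − m_k, d_{k+1} = (182 − m_{k+1}²)/d_k, a_{k+1} = ⌊(a₀ + m_{k+1})/d_{k+1}⌋ (starting m₀ = 0, d₀ = 1), with convergents p_k = a_k·p_{k-1} + p_{k-2}, q_k = a_k·q_{k-1} + q_{k-2} (p₋₁ = 1, q₋₁ = 0):
  k = 0: a₀ = 13; p₀/q₀ = 13/1; p₀² − 182·q₀² = 169 − 182 = -13.
  k = 1: m = 13, d = 13, a = ⌊(13 + 13)/13⌋ = 2; p/q = (2·13 + 1)/(2·1 + 0) = 27/2; p² − 182·q² = 729 − 728 = 1.
  The first convergent with p² − 182·q² = 1 gives the fundamental solution (x₁, y₁) = (27, 2).
Step 2: Apply the recurrence (x_{n+1}, y_{n+1}) = (x₁x_n + 182y₁y_n, x₁y_n + y₁x_n) repeatedly.
  From (x_1, y_1) = (27, 2): x_2 = 27·27 + 182·2·2 = 1457; y_2 = 27·2 + 2·27 = 108.
Step 3: Verify x_2² - 182·y_2² = 2122849 - 2122848 = 1 (should be 1). ✓

(x_1, y_1) = (27, 2); (x_2, y_2) = (1457, 108).


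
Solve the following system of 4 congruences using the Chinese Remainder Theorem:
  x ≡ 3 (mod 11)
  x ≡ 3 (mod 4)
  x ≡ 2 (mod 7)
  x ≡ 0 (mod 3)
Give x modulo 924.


Product of moduli M = 11 · 4 · 7 · 3 = 924.
Merge one congruence at a time:
  Start: x ≡ 3 (mod 11).
  Combine with x ≡ 3 (mod 4); new modulus lcm = 44.
    Write x = 3 + 11·t and substitute into x ≡ 3 (mod 4): 11·t ≡ 3 − 3 = 0 (mod 4).
    Reduce coefficients mod 4: 3·t ≡ 0 (mod 4).
    The inverse of 3 mod 4 is 3 (since 3·3 = 9 = 2·4 + 1), so t ≡ 3·0 = 0 ≡ 0 (mod 4).
    Then x = 3 + 11·0 = 3, valid modulo lcm(11, 4) = 44: x ≡ 3 (mod 44).
  Combine with x ≡ 2 (mod 7); new modulus lcm = 308.
    Write x = 3 + 44·t and substitute into x ≡ 2 (mod 7): 44·t ≡ 2 − 3 = -1 (mod 7).
    Reduce coefficients mod 7: 2·t ≡ 6 (mod 7).
    The inverse of 2 mod 7 is 4 (since 2·4 = 8 = 1·7 + 1), so t ≡ 4·6 = 24 ≡ 3 (mod 7).
    Then x = 3 + 44·3 = 135, valid modulo lcm(44, 7) = 308: x ≡ 135 (mod 308).
  Combine with x ≡ 0 (mod 3); new modulus lcm = 924.
    Write x = 135 + 308·t and substitute into x ≡ 0 (mod 3): 308·t ≡ 0 − 135 = -135 (mod 3).
    Reduce coefficients mod 3: 2·t ≡ 0 (mod 3).
    The inverse of 2 mod 3 is 2 (since 2·2 = 4 = 1·3 + 1), so t ≡ 2·0 = 0 ≡ 0 (mod 3).
    Then x = 135 + 308·0 = 135, valid modulo lcm(308, 3) = 924: x ≡ 135 (mod 924).
Verify against each original: 135 mod 11 = 3, 135 mod 4 = 3, 135 mod 7 = 2, 135 mod 3 = 0.

x ≡ 135 (mod 924).


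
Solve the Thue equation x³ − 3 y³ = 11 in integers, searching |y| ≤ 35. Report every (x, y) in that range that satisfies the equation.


The equation is x³ - 3y³ = 11. For fixed y, x³ = 3·y³ + 11, so a solution requires the RHS to be a perfect cube.
Strategy: iterate y from -35 to 35, compute RHS = 3·y³ + 11, and check whether it is a (positive or negative) perfect cube.
Check small values of y:
  y = 0: RHS = 11 is not a perfect cube.
  y = 1: RHS = 14 is not a perfect cube.
  y = -1: RHS = 8 = (2)³ ⇒ x = 2 works.
  y = 2: RHS = 35 is not a perfect cube.
  y = -2: RHS = -13 is not a perfect cube.
  y = 3: RHS = 92 is not a perfect cube.
  y = -3: RHS = -70 is not a perfect cube.
Continuing the search up to |y| = 35 finds no further solutions beyond those listed.
Collected solutions: (2, -1).

Solutions (with |y| ≤ 35): (2, -1).


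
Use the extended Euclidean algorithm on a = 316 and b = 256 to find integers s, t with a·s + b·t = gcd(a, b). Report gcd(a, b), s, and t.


Euclidean algorithm on (316, 256) — divide until remainder is 0:
  316 = 1 · 256 + 60
  256 = 4 · 60 + 16
  60 = 3 · 16 + 12
  16 = 1 · 12 + 4
  12 = 3 · 4 + 0
gcd(316, 256) = 4.
Track Bezout coefficients alongside the remainders: start with r₀ = 316 = a·1 + b·0 (s = 1, t = 0) and r₁ = 256 = a·0 + b·1 (s = 0, t = 1); each new remainder r_{k+1} = r_{k-1} − q_k·r_k inherits s_{k+1} = s_{k-1} − q_k·s_k, t_{k+1} = t_{k-1} − q_k·t_k, so r_k = a·s_k + b·t_k at every step:
  q = 1: r = 60, s = 1 − 1·0 = 1, t = 0 − 1·1 = -1  (check: 316·1 + 256·(-1) = 60)
  q = 4: r = 16, s = 0 − 4·1 = -4, t = 1 − 4·(-1) = 5  (check: 316·(-4) + 256·5 = 16)
  q = 3: r = 12, s = 1 − 3·(-4) = 13, t = -1 − 3·5 = -16  (check: 316·13 + 256·(-16) = 12)
  q = 1: r = 4, s = -4 − 1·13 = -17, t = 5 − 1·(-16) = 21  (check: 316·(-17) + 256·21 = 4)
The row with r = 4 (the gcd) gives the Bezout coefficients s = -17, t = 21.
Result: 316 · (-17) + 256 · (21) = 4.

gcd(316, 256) = 4; s = -17, t = 21 (check: 316·(-17) + 256·21 = 4).


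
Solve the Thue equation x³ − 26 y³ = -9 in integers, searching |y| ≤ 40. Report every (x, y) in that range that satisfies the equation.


The equation is x³ - 26y³ = -9. For fixed y, x³ = 26·y³ − 9, so a solution requires the RHS to be a perfect cube.
Strategy: iterate y from -40 to 40, compute RHS = 26·y³ − 9, and check whether it is a (positive or negative) perfect cube.
Check small values of y:
  y = 0: RHS = -9 is not a perfect cube.
  y = 1: RHS = 17 is not a perfect cube.
  y = -1: RHS = -35 is not a perfect cube.
  y = 2: RHS = 199 is not a perfect cube.
  y = -2: RHS = -217 is not a perfect cube.
  y = 3: RHS = 693 is not a perfect cube.
  y = -3: RHS = -711 is not a perfect cube.
Continuing the search up to |y| = 40 finds no solutions either.
No (x, y) in the scanned range satisfies the equation.

No integer solutions with |y| ≤ 40.


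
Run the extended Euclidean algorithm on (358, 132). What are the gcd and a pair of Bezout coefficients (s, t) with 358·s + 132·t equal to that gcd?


Euclidean algorithm on (358, 132) — divide until remainder is 0:
  358 = 2 · 132 + 94
  132 = 1 · 94 + 38
  94 = 2 · 38 + 18
  38 = 2 · 18 + 2
  18 = 9 · 2 + 0
gcd(358, 132) = 2.
Track Bezout coefficients alongside the remainders: start with r₀ = 358 = a·1 + b·0 (s = 1, t = 0) and r₁ = 132 = a·0 + b·1 (s = 0, t = 1); each new remainder r_{k+1} = r_{k-1} − q_k·r_k inherits s_{k+1} = s_{k-1} − q_k·s_k, t_{k+1} = t_{k-1} − q_k·t_k, so r_k = a·s_k + b·t_k at every step:
  q = 2: r = 94, s = 1 − 2·0 = 1, t = 0 − 2·1 = -2  (check: 358·1 + 132·(-2) = 94)
  q = 1: r = 38, s = 0 − 1·1 = -1, t = 1 − 1·(-2) = 3  (check: 358·(-1) + 132·3 = 38)
  q = 2: r = 18, s = 1 − 2·(-1) = 3, t = -2 − 2·3 = -8  (check: 358·3 + 132·(-8) = 18)
  q = 2: r = 2, s = -1 − 2·3 = -7, t = 3 − 2·(-8) = 19  (check: 358·(-7) + 132·19 = 2)
The row with r = 2 (the gcd) gives the Bezout coefficients s = -7, t = 19.
Result: 358 · (-7) + 132 · (19) = 2.

gcd(358, 132) = 2; s = -7, t = 19 (check: 358·(-7) + 132·19 = 2).


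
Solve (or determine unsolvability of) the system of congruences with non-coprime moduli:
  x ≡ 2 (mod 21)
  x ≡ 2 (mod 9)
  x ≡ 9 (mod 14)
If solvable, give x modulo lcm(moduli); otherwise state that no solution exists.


Moduli 21, 9, 14 are not pairwise coprime, so CRT works modulo lcm(m_i) when all pairwise compatibility conditions hold.
Pairwise compatibility: gcd(m_i, m_j) must divide a_i - a_j for every pair.
Merge one congruence at a time:
  Start: x ≡ 2 (mod 21).
  Combine with x ≡ 2 (mod 9): gcd(21, 9) = 3; 2 - 2 = 0, which IS divisible by 3, so compatible.
    Write x = 2 + 21·t and substitute into x ≡ 2 (mod 9): 21·t ≡ 2 − 2 = 0 (mod 9).
    Divide the congruence (and modulus) by g = 3: 7·t ≡ 0 (mod 3).
    Reduce coefficients mod 3: 1·t ≡ 0 (mod 3).
    So t ≡ 0 (mod 3).
    Then x = 2 + 21·0 = 2, valid modulo lcm(21, 9) = 63: x ≡ 2 (mod 63).
  Combine with x ≡ 9 (mod 14): gcd(63, 14) = 7; 9 - 2 = 7, which IS divisible by 7, so compatible.
    Write x = 2 + 63·t and substitute into x ≡ 9 (mod 14): 63·t ≡ 9 − 2 = 7 (mod 14).
    Divide the congruence (and modulus) by g = 7: 9·t ≡ 1 (mod 2).
    Reduce coefficients mod 2: 1·t ≡ 1 (mod 2).
    So t ≡ 1 (mod 2).
    Then x = 2 + 63·1 = 65, valid modulo lcm(63, 14) = 126: x ≡ 65 (mod 126).
Verify: 65 mod 21 = 2, 65 mod 9 = 2, 65 mod 14 = 9.

x ≡ 65 (mod 126).


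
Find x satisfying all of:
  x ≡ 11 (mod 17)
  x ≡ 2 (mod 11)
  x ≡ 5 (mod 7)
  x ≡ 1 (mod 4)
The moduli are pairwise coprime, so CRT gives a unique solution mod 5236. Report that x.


Product of moduli M = 17 · 11 · 7 · 4 = 5236.
Merge one congruence at a time:
  Start: x ≡ 11 (mod 17).
  Combine with x ≡ 2 (mod 11); new modulus lcm = 187.
    Write x = 11 + 17·t and substitute into x ≡ 2 (mod 11): 17·t ≡ 2 − 11 = -9 (mod 11).
    Reduce coefficients mod 11: 6·t ≡ 2 (mod 11).
    The inverse of 6 mod 11 is 2 (since 6·2 = 12 = 1·11 + 1), so t ≡ 2·2 = 4 ≡ 4 (mod 11).
    Then x = 11 + 17·4 = 79, valid modulo lcm(17, 11) = 187: x ≡ 79 (mod 187).
  Combine with x ≡ 5 (mod 7); new modulus lcm = 1309.
    Write x = 79 + 187·t and substitute into x ≡ 5 (mod 7): 187·t ≡ 5 − 79 = -74 (mod 7).
    Reduce coefficients mod 7: 5·t ≡ 3 (mod 7).
    The inverse of 5 mod 7 is 3 (since 5·3 = 15 = 2·7 + 1), so t ≡ 3·3 = 9 ≡ 2 (mod 7).
    Then x = 79 + 187·2 = 453, valid modulo lcm(187, 7) = 1309: x ≡ 453 (mod 1309).
  Combine with x ≡ 1 (mod 4); new modulus lcm = 5236.
    Write x = 453 + 1309·t and substitute into x ≡ 1 (mod 4): 1309·t ≡ 1 − 453 = -452 (mod 4).
    Reduce coefficients mod 4: 1·t ≡ 0 (mod 4).
    So t ≡ 0 (mod 4).
    Then x = 453 + 1309·0 = 453, valid modulo lcm(1309, 4) = 5236: x ≡ 453 (mod 5236).
Verify against each original: 453 mod 17 = 11, 453 mod 11 = 2, 453 mod 7 = 5, 453 mod 4 = 1.

x ≡ 453 (mod 5236).


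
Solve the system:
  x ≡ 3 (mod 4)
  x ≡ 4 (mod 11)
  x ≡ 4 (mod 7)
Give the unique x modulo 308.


Moduli 4, 11, 7 are pairwise coprime; by CRT there is a unique solution modulo M = 4 · 11 · 7 = 308.
Solve pairwise, accumulating the modulus:
  Start with x ≡ 3 (mod 4).
  Combine with x ≡ 4 (mod 11): since gcd(4, 11) = 1, we get a unique residue mod 44.
    Write x = 3 + 4·t and substitute into x ≡ 4 (mod 11): 4·t ≡ 4 − 3 = 1 (mod 11).
    The inverse of 4 mod 11 is 3 (since 4·3 = 12 = 1·11 + 1), so t ≡ 3·1 = 3 ≡ 3 (mod 11).
    Then x = 3 + 4·3 = 15, valid modulo lcm(4, 11) = 44: x ≡ 15 (mod 44).
  Combine with x ≡ 4 (mod 7): since gcd(44, 7) = 1, we get a unique residue mod 308.
    Write x = 15 + 44·t and substitute into x ≡ 4 (mod 7): 44·t ≡ 4 − 15 = -11 (mod 7).
    Reduce coefficients mod 7: 2·t ≡ 3 (mod 7).
    The inverse of 2 mod 7 is 4 (since 2·4 = 8 = 1·7 + 1), so t ≡ 4·3 = 12 ≡ 5 (mod 7).
    Then x = 15 + 44·5 = 235, valid modulo lcm(44, 7) = 308: x ≡ 235 (mod 308).
Verify: 235 mod 4 = 3 ✓, 235 mod 11 = 4 ✓, 235 mod 7 = 4 ✓.

x ≡ 235 (mod 308).


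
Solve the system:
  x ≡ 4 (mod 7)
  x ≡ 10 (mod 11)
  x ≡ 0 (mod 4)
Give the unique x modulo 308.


Moduli 7, 11, 4 are pairwise coprime; by CRT there is a unique solution modulo M = 7 · 11 · 4 = 308.
Solve pairwise, accumulating the modulus:
  Start with x ≡ 4 (mod 7).
  Combine with x ≡ 10 (mod 11): since gcd(7, 11) = 1, we get a unique residue mod 77.
    Write x = 4 + 7·t and substitute into x ≡ 10 (mod 11): 7·t ≡ 10 − 4 = 6 (mod 11).
    The inverse of 7 mod 11 is 8 (since 7·8 = 56 = 5·11 + 1), so t ≡ 8·6 = 48 ≡ 4 (mod 11).
    Then x = 4 + 7·4 = 32, valid modulo lcm(7, 11) = 77: x ≡ 32 (mod 77).
  Combine with x ≡ 0 (mod 4): since gcd(77, 4) = 1, we get a unique residue mod 308.
    Write x = 32 + 77·t and substitute into x ≡ 0 (mod 4): 77·t ≡ 0 − 32 = -32 (mod 4).
    Reduce coefficients mod 4: 1·t ≡ 0 (mod 4).
    So t ≡ 0 (mod 4).
    Then x = 32 + 77·0 = 32, valid modulo lcm(77, 4) = 308: x ≡ 32 (mod 308).
Verify: 32 mod 7 = 4 ✓, 32 mod 11 = 10 ✓, 32 mod 4 = 0 ✓.

x ≡ 32 (mod 308).


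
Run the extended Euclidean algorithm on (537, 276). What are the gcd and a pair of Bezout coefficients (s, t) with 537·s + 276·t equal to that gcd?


Euclidean algorithm on (537, 276) — divide until remainder is 0:
  537 = 1 · 276 + 261
  276 = 1 · 261 + 15
  261 = 17 · 15 + 6
  15 = 2 · 6 + 3
  6 = 2 · 3 + 0
gcd(537, 276) = 3.
Track Bezout coefficients alongside the remainders: start with r₀ = 537 = a·1 + b·0 (s = 1, t = 0) and r₁ = 276 = a·0 + b·1 (s = 0, t = 1); each new remainder r_{k+1} = r_{k-1} − q_k·r_k inherits s_{k+1} = s_{k-1} − q_k·s_k, t_{k+1} = t_{k-1} − q_k·t_k, so r_k = a·s_k + b·t_k at every step:
  q = 1: r = 261, s = 1 − 1·0 = 1, t = 0 − 1·1 = -1  (check: 537·1 + 276·(-1) = 261)
  q = 1: r = 15, s = 0 − 1·1 = -1, t = 1 − 1·(-1) = 2  (check: 537·(-1) + 276·2 = 15)
  q = 17: r = 6, s = 1 − 17·(-1) = 18, t = -1 − 17·2 = -35  (check: 537·18 + 276·(-35) = 6)
  q = 2: r = 3, s = -1 − 2·18 = -37, t = 2 − 2·(-35) = 72  (check: 537·(-37) + 276·72 = 3)
The row with r = 3 (the gcd) gives the Bezout coefficients s = -37, t = 72.
Result: 537 · (-37) + 276 · (72) = 3.

gcd(537, 276) = 3; s = -37, t = 72 (check: 537·(-37) + 276·72 = 3).


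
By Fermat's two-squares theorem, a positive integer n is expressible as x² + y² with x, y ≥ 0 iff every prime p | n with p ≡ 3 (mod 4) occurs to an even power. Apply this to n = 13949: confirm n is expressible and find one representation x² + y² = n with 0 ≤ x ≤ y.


Step 1: Factor n = 13949 = 13 · 29 · 37.
Step 2: Check the mod-4 condition on each prime factor: 13 ≡ 1 (mod 4), exponent 1; 29 ≡ 1 (mod 4), exponent 1; 37 ≡ 1 (mod 4), exponent 1.
All primes ≡ 3 (mod 4) appear to even exponent (or don't appear), so by the two-squares theorem n IS expressible as a sum of two squares.
Step 3: Build a representation. Here n = 13 · 29 · 37 is a product of primes ≡ 1 (mod 4). Each prime p ≡ 1 (mod 4) is itself a sum of two squares; find a² by testing p − a² for a perfect square:
  13: 13 − 1² = 12, 13 − 2² = 9 = 3² ⇒ 13 = 2² + 3².
  29: 29 − 1² = 28, 29 − 2² = 25 = 5² ⇒ 29 = 2² + 5².
  37: 37 − 1² = 36 = 6² ⇒ 37 = 1² + 6².
  Combine using the Brahmagupta–Fibonacci identity (a² + b²)(c² + d²) = (ac − bd)² + (ad + bc)² = (ac + bd)² + (ad − bc)²:
  13 · 29 = 377: from (2² + 3²)(2² + 5²), take (2·2 − 3·5, 2·5 + 3·2) = (4 − 15, 10 + 6) = (-11, 16); dropping signs (only squares matter) gives (11, 16); check 11² + 16² = 121 + 256 = 377 ✓.
  377 · 37 = 13949: from (11² + 16²)(1² + 6²), take (11·1 − 16·6, 11·6 + 16·1) = (11 − 96, 66 + 16) = (-85, 82); dropping signs (only squares matter) gives (85, 82); check 85² + 82² = 7225 + 6724 = 13949 ✓.
Step 4: Order so x ≤ y and verify: 82² + 85² = 6724 + 7225 = 13949 = n. ✓

n = 13949 = 82² + 85² (one valid representation with x ≤ y).


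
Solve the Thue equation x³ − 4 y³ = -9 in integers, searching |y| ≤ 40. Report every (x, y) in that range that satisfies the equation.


The equation is x³ - 4y³ = -9. For fixed y, x³ = 4·y³ − 9, so a solution requires the RHS to be a perfect cube.
Strategy: iterate y from -40 to 40, compute RHS = 4·y³ − 9, and check whether it is a (positive or negative) perfect cube.
Check small values of y:
  y = 0: RHS = -9 is not a perfect cube.
  y = 1: RHS = -5 is not a perfect cube.
  y = -1: RHS = -13 is not a perfect cube.
  y = 2: RHS = 23 is not a perfect cube.
  y = -2: RHS = -41 is not a perfect cube.
  y = 3: RHS = 99 is not a perfect cube.
  y = -3: RHS = -117 is not a perfect cube.
Continuing the search up to |y| = 40 finds no solutions either.
No (x, y) in the scanned range satisfies the equation.

No integer solutions with |y| ≤ 40.


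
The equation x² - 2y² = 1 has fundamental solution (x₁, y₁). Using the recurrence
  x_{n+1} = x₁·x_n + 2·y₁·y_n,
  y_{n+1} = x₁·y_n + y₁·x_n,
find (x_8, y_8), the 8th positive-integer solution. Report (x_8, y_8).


Step 1: Find the fundamental solution (x₁, y₁) of x² - 2y² = 1.
  Expand √2 as a continued fraction. a₀ = ⌊√2⌋ = 1; iterate m_{k+1} = d_k·a_k − m_k, d_{k+1} = (2 − m_{k+1}²)/d_k, a_{k+1} = ⌊(a₀ + m_{k+1})/d_{k+1}⌋ (starting m₀ = 0, d₀ = 1), with convergents p_k = a_k·p_{k-1} + p_{k-2}, q_k = a_k·q_{k-1} + q_{k-2} (p₋₁ = 1, q₋₁ = 0):
  k = 0: a₀ = 1; p₀/q₀ = 1/1; p₀² − 2·q₀² = 1 − 2 = -1.
  k = 1: m = 1, d = 1, a = ⌊(1 + 1)/1⌋ = 2; p/q = (2·1 + 1)/(2·1 + 0) = 3/2; p² − 2·q² = 9 − 8 = 1.
  The first convergent with p² − 2·q² = 1 gives the fundamental solution (x₁, y₁) = (3, 2).
Step 2: Apply the recurrence (x_{n+1}, y_{n+1}) = (x₁x_n + 2y₁y_n, x₁y_n + y₁x_n) repeatedly.
  From (x_1, y_1) = (3, 2): x_2 = 3·3 + 2·2·2 = 17; y_2 = 3·2 + 2·3 = 12.
  From (x_2, y_2) = (17, 12): x_3 = 3·17 + 2·2·12 = 99; y_3 = 3·12 + 2·17 = 70.
  From (x_3, y_3) = (99, 70): x_4 = 3·99 + 2·2·70 = 577; y_4 = 3·70 + 2·99 = 408.
  From (x_4, y_4) = (577, 408): x_5 = 3·577 + 2·2·408 = 3363; y_5 = 3·408 + 2·577 = 2378.
  From (x_5, y_5) = (3363, 2378): x_6 = 3·3363 + 2·2·2378 = 19601; y_6 = 3·2378 + 2·3363 = 13860.
  From (x_6, y_6) = (19601, 13860): x_7 = 3·19601 + 2·2·13860 = 114243; y_7 = 3·13860 + 2·19601 = 80782.
  From (x_7, y_7) = (114243, 80782): x_8 = 3·114243 + 2·2·80782 = 665857; y_8 = 3·80782 + 2·114243 = 470832.
Step 3: Verify x_8² - 2·y_8² = 443365544449 - 443365544448 = 1 (should be 1). ✓

(x_1, y_1) = (3, 2); (x_8, y_8) = (665857, 470832).


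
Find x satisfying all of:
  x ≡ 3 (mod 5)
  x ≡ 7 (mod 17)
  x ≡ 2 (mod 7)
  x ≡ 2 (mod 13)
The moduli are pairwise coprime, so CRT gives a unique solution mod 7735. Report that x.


Product of moduli M = 5 · 17 · 7 · 13 = 7735.
Merge one congruence at a time:
  Start: x ≡ 3 (mod 5).
  Combine with x ≡ 7 (mod 17); new modulus lcm = 85.
    Write x = 3 + 5·t and substitute into x ≡ 7 (mod 17): 5·t ≡ 7 − 3 = 4 (mod 17).
    The inverse of 5 mod 17 is 7 (since 5·7 = 35 = 2·17 + 1), so t ≡ 7·4 = 28 ≡ 11 (mod 17).
    Then x = 3 + 5·11 = 58, valid modulo lcm(5, 17) = 85: x ≡ 58 (mod 85).
  Combine with x ≡ 2 (mod 7); new modulus lcm = 595.
    Write x = 58 + 85·t and substitute into x ≡ 2 (mod 7): 85·t ≡ 2 − 58 = -56 (mod 7).
    Reduce coefficients mod 7: 1·t ≡ 0 (mod 7).
    So t ≡ 0 (mod 7).
    Then x = 58 + 85·0 = 58, valid modulo lcm(85, 7) = 595: x ≡ 58 (mod 595).
  Combine with x ≡ 2 (mod 13); new modulus lcm = 7735.
    Write x = 58 + 595·t and substitute into x ≡ 2 (mod 13): 595·t ≡ 2 − 58 = -56 (mod 13).
    Reduce coefficients mod 13: 10·t ≡ 9 (mod 13).
    The inverse of 10 mod 13 is 4 (since 10·4 = 40 = 3·13 + 1), so t ≡ 4·9 = 36 ≡ 10 (mod 13).
    Then x = 58 + 595·10 = 6008, valid modulo lcm(595, 13) = 7735: x ≡ 6008 (mod 7735).
Verify against each original: 6008 mod 5 = 3, 6008 mod 17 = 7, 6008 mod 7 = 2, 6008 mod 13 = 2.

x ≡ 6008 (mod 7735).


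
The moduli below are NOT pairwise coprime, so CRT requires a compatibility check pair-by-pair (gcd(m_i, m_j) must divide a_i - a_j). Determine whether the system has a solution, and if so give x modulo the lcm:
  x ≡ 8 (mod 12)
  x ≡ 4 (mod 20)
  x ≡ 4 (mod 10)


Moduli 12, 20, 10 are not pairwise coprime, so CRT works modulo lcm(m_i) when all pairwise compatibility conditions hold.
Pairwise compatibility: gcd(m_i, m_j) must divide a_i - a_j for every pair.
Merge one congruence at a time:
  Start: x ≡ 8 (mod 12).
  Combine with x ≡ 4 (mod 20): gcd(12, 20) = 4; 4 - 8 = -4, which IS divisible by 4, so compatible.
    Write x = 8 + 12·t and substitute into x ≡ 4 (mod 20): 12·t ≡ 4 − 8 = -4 (mod 20).
    Divide the congruence (and modulus) by g = 4: 3·t ≡ -1 (mod 5).
    Reduce coefficients mod 5: 3·t ≡ 4 (mod 5).
    The inverse of 3 mod 5 is 2 (since 3·2 = 6 = 1·5 + 1), so t ≡ 2·4 = 8 ≡ 3 (mod 5).
    Then x = 8 + 12·3 = 44, valid modulo lcm(12, 20) = 60: x ≡ 44 (mod 60).
  Combine with x ≡ 4 (mod 10): gcd(60, 10) = 10; 4 - 44 = -40, which IS divisible by 10, so compatible.
    Write x = 44 + 60·t and substitute into x ≡ 4 (mod 10): 60·t ≡ 4 − 44 = -40 (mod 10).
    Divide the congruence (and modulus) by g = 10: 6·t ≡ -4 (mod 1).
    Modulo 1 every t works; take t = 0.
    Then x = 44 + 60·0 = 44, valid modulo lcm(60, 10) = 60: x ≡ 44 (mod 60).
Verify: 44 mod 12 = 8, 44 mod 20 = 4, 44 mod 10 = 4.

x ≡ 44 (mod 60).


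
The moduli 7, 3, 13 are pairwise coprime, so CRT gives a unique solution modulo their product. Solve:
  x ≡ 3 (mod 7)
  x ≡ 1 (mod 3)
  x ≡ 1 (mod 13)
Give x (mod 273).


Moduli 7, 3, 13 are pairwise coprime; by CRT there is a unique solution modulo M = 7 · 3 · 13 = 273.
Solve pairwise, accumulating the modulus:
  Start with x ≡ 3 (mod 7).
  Combine with x ≡ 1 (mod 3): since gcd(7, 3) = 1, we get a unique residue mod 21.
    Write x = 3 + 7·t and substitute into x ≡ 1 (mod 3): 7·t ≡ 1 − 3 = -2 (mod 3).
    Reduce coefficients mod 3: 1·t ≡ 1 (mod 3).
    So t ≡ 1 (mod 3).
    Then x = 3 + 7·1 = 10, valid modulo lcm(7, 3) = 21: x ≡ 10 (mod 21).
  Combine with x ≡ 1 (mod 13): since gcd(21, 13) = 1, we get a unique residue mod 273.
    Write x = 10 + 21·t and substitute into x ≡ 1 (mod 13): 21·t ≡ 1 − 10 = -9 (mod 13).
    Reduce coefficients mod 13: 8·t ≡ 4 (mod 13).
    The inverse of 8 mod 13 is 5 (since 8·5 = 40 = 3·13 + 1), so t ≡ 5·4 = 20 ≡ 7 (mod 13).
    Then x = 10 + 21·7 = 157, valid modulo lcm(21, 13) = 273: x ≡ 157 (mod 273).
Verify: 157 mod 7 = 3 ✓, 157 mod 3 = 1 ✓, 157 mod 13 = 1 ✓.

x ≡ 157 (mod 273).


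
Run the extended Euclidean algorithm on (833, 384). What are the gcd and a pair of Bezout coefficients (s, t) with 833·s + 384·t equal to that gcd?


Euclidean algorithm on (833, 384) — divide until remainder is 0:
  833 = 2 · 384 + 65
  384 = 5 · 65 + 59
  65 = 1 · 59 + 6
  59 = 9 · 6 + 5
  6 = 1 · 5 + 1
  5 = 5 · 1 + 0
gcd(833, 384) = 1.
Track Bezout coefficients alongside the remainders: start with r₀ = 833 = a·1 + b·0 (s = 1, t = 0) and r₁ = 384 = a·0 + b·1 (s = 0, t = 1); each new remainder r_{k+1} = r_{k-1} − q_k·r_k inherits s_{k+1} = s_{k-1} − q_k·s_k, t_{k+1} = t_{k-1} − q_k·t_k, so r_k = a·s_k + b·t_k at every step:
  q = 2: r = 65, s = 1 − 2·0 = 1, t = 0 − 2·1 = -2  (check: 833·1 + 384·(-2) = 65)
  q = 5: r = 59, s = 0 − 5·1 = -5, t = 1 − 5·(-2) = 11  (check: 833·(-5) + 384·11 = 59)
  q = 1: r = 6, s = 1 − 1·(-5) = 6, t = -2 − 1·11 = -13  (check: 833·6 + 384·(-13) = 6)
  q = 9: r = 5, s = -5 − 9·6 = -59, t = 11 − 9·(-13) = 128  (check: 833·(-59) + 384·128 = 5)
  q = 1: r = 1, s = 6 − 1·(-59) = 65, t = -13 − 1·128 = -141  (check: 833·65 + 384·(-141) = 1)
The row with r = 1 (the gcd) gives the Bezout coefficients s = 65, t = -141.
Result: 833 · (65) + 384 · (-141) = 1.

gcd(833, 384) = 1; s = 65, t = -141 (check: 833·65 + 384·(-141) = 1).
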